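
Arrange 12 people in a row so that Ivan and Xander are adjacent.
Treat as block: (12-1)! × 2! = 39916800 × 2 = 79833600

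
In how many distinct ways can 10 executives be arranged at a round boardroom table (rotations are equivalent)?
Circular: fix one position, arrange the rest. (10-1)! = 362880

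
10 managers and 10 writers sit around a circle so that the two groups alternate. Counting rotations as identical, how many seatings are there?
Fix one of the managers: (10-1)! ways for the remaining managers, × 10! ways for the writers = 362880 × 3628800 = 1316818944000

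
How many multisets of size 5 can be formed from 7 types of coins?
C(5+7-1, 7-1) = C(11, 6) = 462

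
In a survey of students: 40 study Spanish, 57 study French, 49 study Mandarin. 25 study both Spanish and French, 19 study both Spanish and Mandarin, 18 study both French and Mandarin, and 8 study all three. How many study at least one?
|A∪B∪C| = 40+57+49-25-19-18+8 = 92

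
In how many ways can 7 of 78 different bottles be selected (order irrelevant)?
C(78,7) = 78!/(7!×71!) = 2641902120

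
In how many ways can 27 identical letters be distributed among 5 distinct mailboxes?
C(27+5-1, 5-1) = C(31, 4) = 31465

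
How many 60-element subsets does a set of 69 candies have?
C(69,60) = 69!/(60!×9!) = 56672074888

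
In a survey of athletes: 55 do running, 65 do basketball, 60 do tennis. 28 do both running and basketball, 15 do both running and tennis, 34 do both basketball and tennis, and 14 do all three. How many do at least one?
|A∪B∪C| = 55+65+60-28-15-34+14 = 117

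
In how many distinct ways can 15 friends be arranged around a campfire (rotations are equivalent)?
Circular: fix one position, arrange the rest. (15-1)! = 87178291200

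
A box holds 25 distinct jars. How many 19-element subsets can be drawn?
C(25,19) = 25!/(19!×6!) = 177100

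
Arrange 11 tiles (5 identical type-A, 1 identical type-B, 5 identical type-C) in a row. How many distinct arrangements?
11! / (5! × 1! × 5!) = 2772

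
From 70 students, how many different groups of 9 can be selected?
C(70,9) = 70!/(9!×61!) = 65033528560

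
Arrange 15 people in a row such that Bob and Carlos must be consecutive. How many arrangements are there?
Treat the 2 as one block: (15-2+1)! × 2! = 87178291200 × 2 = 174356582400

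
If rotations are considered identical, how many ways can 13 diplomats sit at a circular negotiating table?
Circular: fix one position, arrange the rest. (13-1)! = 479001600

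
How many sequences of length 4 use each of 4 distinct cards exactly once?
4! = 24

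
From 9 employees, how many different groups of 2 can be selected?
C(9,2) = 9!/(2!×7!) = 36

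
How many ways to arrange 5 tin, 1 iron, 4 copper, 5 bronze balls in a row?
15! / (5! × 1! × 4! × 5!) = 3783780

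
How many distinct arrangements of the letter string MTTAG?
5! / (1! × 2! × 1! × 1!) = 60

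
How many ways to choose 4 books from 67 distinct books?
C(67,4) = 67!/(4!×63!) = 766480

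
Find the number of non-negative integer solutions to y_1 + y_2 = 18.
C(18+2-1, 2-1) = C(19, 1) = 19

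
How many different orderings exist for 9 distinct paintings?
9! = 362880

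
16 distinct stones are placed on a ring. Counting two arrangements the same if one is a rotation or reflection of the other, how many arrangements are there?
(16-1)!/2 = 1307674368000/2 = 653837184000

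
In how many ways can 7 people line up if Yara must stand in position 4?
Fix one position: (7-1)! = 720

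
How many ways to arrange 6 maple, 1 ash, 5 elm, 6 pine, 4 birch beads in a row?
22! / (6! × 1! × 5! × 6! × 4!) = 752851139040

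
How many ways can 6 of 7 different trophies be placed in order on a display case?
P(7,6) = 7!/(7-6)! = 5040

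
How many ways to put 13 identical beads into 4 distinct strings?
C(13+4-1, 4-1) = C(16, 3) = 560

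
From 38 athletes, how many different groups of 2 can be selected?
C(38,2) = 38!/(2!×36!) = 703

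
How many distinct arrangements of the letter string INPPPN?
6! / (3! × 2! × 1!) = 60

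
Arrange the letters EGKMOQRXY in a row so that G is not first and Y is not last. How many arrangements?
By inclusion-exclusion: 9! - 2×(9-1)! + (9-2)! = 362880 - 80640 + 5040 = 287280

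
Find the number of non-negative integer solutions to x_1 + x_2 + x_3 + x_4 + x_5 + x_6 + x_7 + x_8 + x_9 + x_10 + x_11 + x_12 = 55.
C(55+12-1, 12-1) = C(66, 11) = 1074082795968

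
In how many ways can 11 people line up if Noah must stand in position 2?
Fix one position: (11-1)! = 3628800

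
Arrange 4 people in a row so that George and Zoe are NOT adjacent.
Total - adjacent = 4! - (4-1)!×2 = 24 - 12 = 12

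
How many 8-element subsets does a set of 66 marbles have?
C(66,8) = 66!/(8!×58!) = 5743572120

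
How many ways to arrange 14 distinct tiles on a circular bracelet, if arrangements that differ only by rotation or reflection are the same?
(14-1)!/2 = 6227020800/2 = 3113510400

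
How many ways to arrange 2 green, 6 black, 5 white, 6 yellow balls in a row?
19! / (2! × 6! × 5! × 6!) = 977728752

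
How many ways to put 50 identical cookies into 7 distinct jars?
C(50+7-1, 7-1) = C(56, 6) = 32468436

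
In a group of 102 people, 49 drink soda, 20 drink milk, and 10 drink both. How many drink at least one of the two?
|A∪B| = |A| + |B| - |A∩B| = 49 + 20 - 10 = 59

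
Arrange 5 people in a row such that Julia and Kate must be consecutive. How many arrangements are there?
Treat the 2 as one block: (5-2+1)! × 2! = 24 × 2 = 48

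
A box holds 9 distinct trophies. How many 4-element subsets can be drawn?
C(9,4) = 9!/(4!×5!) = 126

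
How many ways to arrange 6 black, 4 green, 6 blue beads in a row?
16! / (6! × 4! × 6!) = 1681680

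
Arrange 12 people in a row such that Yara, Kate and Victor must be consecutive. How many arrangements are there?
Treat the 3 as one block: (12-3+1)! × 3! = 3628800 × 6 = 21772800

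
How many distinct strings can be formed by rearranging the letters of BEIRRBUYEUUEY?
13! / (2! × 3! × 2! × 1! × 2! × 3!) = 21621600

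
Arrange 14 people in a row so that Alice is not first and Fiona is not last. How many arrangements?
By inclusion-exclusion: 14! - 2×(14-1)! + (14-2)! = 87178291200 - 12454041600 + 479001600 = 75203251200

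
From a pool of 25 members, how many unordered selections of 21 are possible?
C(25,21) = 25!/(21!×4!) = 12650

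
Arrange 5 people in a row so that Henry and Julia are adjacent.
Treat as block: (5-1)! × 2! = 24 × 2 = 48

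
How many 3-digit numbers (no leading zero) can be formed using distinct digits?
First digit: 9 choices (nonzero). Then descending: 9 × 9 × 8 = 648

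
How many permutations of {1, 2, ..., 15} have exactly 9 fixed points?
Choose the 9 fixed points C(15,9) = 5005, derange the rest: !6 = Σ_{j=0}^{6} (-1)^j·6!/j! = 720 - 720 + 360 - 120 + 30 - 6 + 1 = 265. Product = 5005 × 265 = 1326325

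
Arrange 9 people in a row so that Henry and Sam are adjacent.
Treat as block: (9-1)! × 2! = 40320 × 2 = 80640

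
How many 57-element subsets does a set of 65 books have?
C(65,57) = 65!/(57!×8!) = 5047381560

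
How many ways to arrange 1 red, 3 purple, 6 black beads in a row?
10! / (1! × 3! × 6!) = 840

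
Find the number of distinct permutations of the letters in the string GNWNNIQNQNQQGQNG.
16! / (1! × 6! × 3! × 5! × 1!) = 40360320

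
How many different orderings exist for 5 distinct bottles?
5! = 120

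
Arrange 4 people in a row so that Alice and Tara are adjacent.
Treat as block: (4-1)! × 2! = 6 × 2 = 12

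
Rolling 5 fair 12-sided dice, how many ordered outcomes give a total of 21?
Coefficient of x^21 in (x + x² + ... + x^12)^5. By inclusion-exclusion on dice exceeding 12: Σ_j (-1)^j C(5,j)·C(21-1-12j, 4) = C(5,0)·C(20,4) - C(5,1)·C(8,4) = 1·4845 - 5·70 = 4495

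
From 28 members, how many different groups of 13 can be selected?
C(28,13) = 28!/(13!×15!) = 37442160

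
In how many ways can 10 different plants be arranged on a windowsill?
10! = 3628800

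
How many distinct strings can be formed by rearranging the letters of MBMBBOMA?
8! / (1! × 3! × 1! × 3!) = 1120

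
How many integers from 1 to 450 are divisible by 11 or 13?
⌊450/11⌋ + ⌊450/13⌋ - ⌊450/143⌋ = 40 + 34 - 3 = 71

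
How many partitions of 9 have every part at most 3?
Let r_j(i) = number of partitions of i into parts ≤ j, for i = 0..9. r_1(i) = 1 for all i; r_j(i) = r_{j-1}(i) + r_j(i-j). Rows j = 2..3: ≤2: 1 1 2 2 3 3 4 4 5 5; ≤3: 1 1 2 3 4 5 7 8 10 12. r_3(9) = 12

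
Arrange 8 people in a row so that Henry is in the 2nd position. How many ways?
Fix one position: (8-1)! = 5040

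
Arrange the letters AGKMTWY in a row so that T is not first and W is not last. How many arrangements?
By inclusion-exclusion: 7! - 2×(7-1)! + (7-2)! = 5040 - 1440 + 120 = 3720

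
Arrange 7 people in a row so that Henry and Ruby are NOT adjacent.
Total - adjacent = 7! - (7-1)!×2 = 5040 - 1440 = 3600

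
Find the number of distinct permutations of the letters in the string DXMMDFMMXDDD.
12! / (2! × 1! × 4! × 5!) = 83160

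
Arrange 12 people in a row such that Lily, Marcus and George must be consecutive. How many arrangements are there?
Treat the 3 as one block: (12-3+1)! × 3! = 3628800 × 6 = 21772800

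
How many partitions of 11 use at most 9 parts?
By conjugation, equals partitions of 11 into parts ≤ 9. Let r_j(i) = number of partitions of i into parts ≤ j, for i = 0..11. r_1(i) = 1 for all i; r_j(i) = r_{j-1}(i) + r_j(i-j). Rows j = 2..9: ≤2: 1 1 2 2 3 3 4 4 5 5 6 6; ≤3: 1 1 2 3 4 5 7 8 10 12 14 16; ≤4: 1 1 2 3 5 6 9 11 15 18 23 27; ≤5: 1 1 2 3 5 7 10 13 18 23 30 37; ≤6: 1 1 2 3 5 7 11 14 20 26 35 44; ≤7: 1 1 2 3 5 7 11 15 21 28 38 49; ≤8: 1 1 2 3 5 7 11 15 22 29 40 52; ≤9: 1 1 2 3 5 7 11 15 22 30 41 54. r_9(11) = 54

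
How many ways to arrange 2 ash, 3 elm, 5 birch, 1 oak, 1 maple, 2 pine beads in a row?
14! / (2! × 3! × 5! × 1! × 1! × 2!) = 30270240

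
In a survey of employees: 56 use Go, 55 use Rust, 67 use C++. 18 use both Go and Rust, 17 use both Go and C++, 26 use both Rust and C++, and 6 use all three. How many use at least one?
|A∪B∪C| = 56+55+67-18-17-26+6 = 123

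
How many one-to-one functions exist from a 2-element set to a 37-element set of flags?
P(37,2) = 37!/(37-2)! = 1332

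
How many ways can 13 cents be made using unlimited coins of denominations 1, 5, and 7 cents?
Coefficient of x^13 in 1/(1-x^1) · 1/(1-x^5) · 1/(1-x^7). Case on j = number of 7-cent coins (j = 0..1); remainder r = 13 - 7j is made from {1,5} in ⌊r/5⌋+1 ways. r = 13, 6 → 3 + 2 = 5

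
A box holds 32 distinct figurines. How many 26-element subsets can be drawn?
C(32,26) = 32!/(26!×6!) = 906192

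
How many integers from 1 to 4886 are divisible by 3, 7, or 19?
⌊4886/3⌋+⌊4886/7⌋+⌊4886/19⌋ - ⌊4886/21⌋-⌊4886/57⌋-⌊4886/133⌋ + ⌊4886/399⌋ = 1628+698+257 - 232-85-36 + 12 = 2242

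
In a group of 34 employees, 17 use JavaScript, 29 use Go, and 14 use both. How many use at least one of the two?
|A∪B| = |A| + |B| - |A∩B| = 17 + 29 - 14 = 32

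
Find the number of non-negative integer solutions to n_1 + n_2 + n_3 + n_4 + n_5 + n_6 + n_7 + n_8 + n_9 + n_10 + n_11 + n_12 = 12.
C(12+12-1, 12-1) = C(23, 11) = 1352078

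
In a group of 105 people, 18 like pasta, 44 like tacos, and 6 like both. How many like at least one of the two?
|A∪B| = |A| + |B| - |A∩B| = 18 + 44 - 6 = 56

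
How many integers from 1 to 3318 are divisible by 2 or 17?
⌊3318/2⌋ + ⌊3318/17⌋ - ⌊3318/34⌋ = 1659 + 195 - 97 = 1757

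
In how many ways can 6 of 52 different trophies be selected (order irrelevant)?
C(52,6) = 52!/(6!×46!) = 20358520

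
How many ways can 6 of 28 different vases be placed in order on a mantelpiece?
P(28,6) = 28!/(28-6)! = 271252800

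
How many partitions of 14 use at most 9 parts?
By conjugation, equals partitions of 14 into parts ≤ 9. Let r_j(i) = number of partitions of i into parts ≤ j, for i = 0..14. r_1(i) = 1 for all i; r_j(i) = r_{j-1}(i) + r_j(i-j). Rows j = 2..9: ≤2: 1 1 2 2 3 3 4 4 5 5 6 6 7 7 8; ≤3: 1 1 2 3 4 5 7 8 10 12 14 16 19 21 24; ≤4: 1 1 2 3 5 6 9 11 15 18 23 27 34 39 47; ≤5: 1 1 2 3 5 7 10 13 18 23 30 37 47 57 70; ≤6: 1 1 2 3 5 7 11 14 20 26 35 44 58 71 90; ≤7: 1 1 2 3 5 7 11 15 21 28 38 49 65 82 105; ≤8: 1 1 2 3 5 7 11 15 22 29 40 52 70 89 116; ≤9: 1 1 2 3 5 7 11 15 22 30 41 54 73 94 123. r_9(14) = 123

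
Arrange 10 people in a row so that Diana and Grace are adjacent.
Treat as block: (10-1)! × 2! = 362880 × 2 = 725760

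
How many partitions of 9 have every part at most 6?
Let r_j(i) = number of partitions of i into parts ≤ j, for i = 0..9. r_1(i) = 1 for all i; r_j(i) = r_{j-1}(i) + r_j(i-j). Rows j = 2..6: ≤2: 1 1 2 2 3 3 4 4 5 5; ≤3: 1 1 2 3 4 5 7 8 10 12; ≤4: 1 1 2 3 5 6 9 11 15 18; ≤5: 1 1 2 3 5 7 10 13 18 23; ≤6: 1 1 2 3 5 7 11 14 20 26. r_6(9) = 26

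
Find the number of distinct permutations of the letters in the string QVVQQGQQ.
8! / (2! × 5! × 1!) = 168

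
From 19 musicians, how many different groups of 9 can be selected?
C(19,9) = 19!/(9!×10!) = 92378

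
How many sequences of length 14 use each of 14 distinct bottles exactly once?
14! = 87178291200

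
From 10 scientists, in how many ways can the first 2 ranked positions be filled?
P(10,2) = 10!/(10-2)! = 90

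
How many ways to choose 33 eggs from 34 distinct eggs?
C(34,33) = 34!/(33!×1!) = 34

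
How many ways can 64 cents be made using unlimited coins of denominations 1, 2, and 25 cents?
Coefficient of x^64 in 1/(1-x^1) · 1/(1-x^2) · 1/(1-x^25). Case on j = number of 25-cent coins (j = 0..2); remainder r = 64 - 25j is made from {1,2} in ⌊r/2⌋+1 ways. r = 64, 39, 14 → 33 + 20 + 8 = 61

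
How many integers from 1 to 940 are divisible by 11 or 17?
⌊940/11⌋ + ⌊940/17⌋ - ⌊940/187⌋ = 85 + 55 - 5 = 135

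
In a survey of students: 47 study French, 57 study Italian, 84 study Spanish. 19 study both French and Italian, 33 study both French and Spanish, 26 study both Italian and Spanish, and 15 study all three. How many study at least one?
|A∪B∪C| = 47+57+84-19-33-26+15 = 125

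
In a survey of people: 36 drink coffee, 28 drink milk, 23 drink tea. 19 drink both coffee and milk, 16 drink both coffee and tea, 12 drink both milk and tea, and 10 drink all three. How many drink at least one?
|A∪B∪C| = 36+28+23-19-16-12+10 = 50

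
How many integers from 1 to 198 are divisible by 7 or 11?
⌊198/7⌋ + ⌊198/11⌋ - ⌊198/77⌋ = 28 + 18 - 2 = 44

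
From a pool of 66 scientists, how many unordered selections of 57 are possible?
C(66,57) = 66!/(57!×9!) = 37014131440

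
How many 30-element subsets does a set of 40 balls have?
C(40,30) = 40!/(30!×10!) = 847660528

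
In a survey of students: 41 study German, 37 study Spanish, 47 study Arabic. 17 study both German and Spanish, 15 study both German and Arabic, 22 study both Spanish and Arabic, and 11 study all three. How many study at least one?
|A∪B∪C| = 41+37+47-17-15-22+11 = 82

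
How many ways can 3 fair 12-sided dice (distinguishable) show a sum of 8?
Coefficient of x^8 in (x + x² + ... + x^12)^3. By inclusion-exclusion on dice exceeding 12: Σ_j (-1)^j C(3,j)·C(8-1-12j, 2) = C(3,0)·C(7,2) = 1·21 = 21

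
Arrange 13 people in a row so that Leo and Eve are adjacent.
Treat as block: (13-1)! × 2! = 479001600 × 2 = 958003200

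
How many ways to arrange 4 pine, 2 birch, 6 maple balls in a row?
12! / (4! × 2! × 6!) = 13860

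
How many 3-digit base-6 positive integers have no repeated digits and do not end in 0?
Last digit: 5 nonzero choices. First digit: 4 (nonzero, ≠last). Middle 1: P(4,1) = 4. Total = 80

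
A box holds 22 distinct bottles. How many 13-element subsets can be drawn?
C(22,13) = 22!/(13!×9!) = 497420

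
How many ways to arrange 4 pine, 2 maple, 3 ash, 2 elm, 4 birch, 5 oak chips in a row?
20! / (4! × 2! × 3! × 2! × 4! × 5!) = 1466593128000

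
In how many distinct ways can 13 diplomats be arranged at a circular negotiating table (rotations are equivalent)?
Circular: fix one position, arrange the rest. (13-1)! = 479001600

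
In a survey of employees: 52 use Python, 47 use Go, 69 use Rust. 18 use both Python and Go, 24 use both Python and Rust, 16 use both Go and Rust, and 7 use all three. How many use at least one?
|A∪B∪C| = 52+47+69-18-24-16+7 = 117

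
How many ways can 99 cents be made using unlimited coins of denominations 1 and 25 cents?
Coefficient of x^99 in 1/(1-x^1) · 1/(1-x^25). Use j coins of 25 for j = 0..⌊99/25⌋ = 3, the rest in 1s: 3 + 1 = 4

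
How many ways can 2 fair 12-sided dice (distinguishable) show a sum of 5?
Coefficient of x^5 in (x + x² + ... + x^12)^2. By inclusion-exclusion on dice exceeding 12: Σ_j (-1)^j C(2,j)·C(5-1-12j, 1) = C(2,0)·C(4,1) = 1·4 = 4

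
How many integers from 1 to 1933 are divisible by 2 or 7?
⌊1933/2⌋ + ⌊1933/7⌋ - ⌊1933/14⌋ = 966 + 276 - 138 = 1104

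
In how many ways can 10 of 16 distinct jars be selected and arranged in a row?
P(16,10) = 16!/(16-10)! = 29059430400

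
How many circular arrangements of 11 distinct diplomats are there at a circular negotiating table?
Circular: fix one position, arrange the rest. (11-1)! = 3628800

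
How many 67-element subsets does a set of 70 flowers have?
C(70,67) = 70!/(67!×3!) = 54740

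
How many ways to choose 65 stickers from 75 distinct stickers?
C(75,65) = 75!/(65!×10!) = 828931106355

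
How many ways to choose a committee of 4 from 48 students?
C(48,4) = 48!/(4!×44!) = 194580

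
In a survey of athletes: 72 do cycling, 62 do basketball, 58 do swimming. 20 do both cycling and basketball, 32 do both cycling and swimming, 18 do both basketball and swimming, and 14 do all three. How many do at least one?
|A∪B∪C| = 72+62+58-20-32-18+14 = 136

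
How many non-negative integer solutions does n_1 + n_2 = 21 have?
C(21+2-1, 2-1) = C(22, 1) = 22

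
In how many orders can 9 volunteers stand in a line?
9! = 362880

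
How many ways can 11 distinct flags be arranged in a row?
11! = 39916800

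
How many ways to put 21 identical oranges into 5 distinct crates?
C(21+5-1, 5-1) = C(25, 4) = 12650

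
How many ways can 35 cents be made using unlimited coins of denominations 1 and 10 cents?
Coefficient of x^35 in 1/(1-x^1) · 1/(1-x^10). Use j coins of 10 for j = 0..⌊35/10⌋ = 3, the rest in 1s: 3 + 1 = 4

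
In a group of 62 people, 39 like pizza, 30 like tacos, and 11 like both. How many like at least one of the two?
|A∪B| = |A| + |B| - |A∩B| = 39 + 30 - 11 = 58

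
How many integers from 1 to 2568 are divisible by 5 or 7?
⌊2568/5⌋ + ⌊2568/7⌋ - ⌊2568/35⌋ = 513 + 366 - 73 = 806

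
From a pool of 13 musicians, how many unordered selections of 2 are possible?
C(13,2) = 13!/(2!×11!) = 78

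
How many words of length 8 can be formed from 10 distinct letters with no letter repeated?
P(10,8) = 10!/(10-8)! = 1814400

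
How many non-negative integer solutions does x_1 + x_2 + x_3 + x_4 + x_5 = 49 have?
C(49+5-1, 5-1) = C(53, 4) = 292825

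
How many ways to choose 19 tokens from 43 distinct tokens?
C(43,19) = 43!/(19!×24!) = 800472431850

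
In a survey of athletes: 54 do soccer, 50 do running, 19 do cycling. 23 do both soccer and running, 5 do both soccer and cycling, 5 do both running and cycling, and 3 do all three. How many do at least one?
|A∪B∪C| = 54+50+19-23-5-5+3 = 93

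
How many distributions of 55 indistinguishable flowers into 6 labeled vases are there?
C(55+6-1, 6-1) = C(60, 5) = 5461512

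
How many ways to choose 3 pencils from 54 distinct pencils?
C(54,3) = 54!/(3!×51!) = 24804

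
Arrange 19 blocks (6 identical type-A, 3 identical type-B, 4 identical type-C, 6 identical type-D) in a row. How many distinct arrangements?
19! / (6! × 3! × 4! × 6!) = 1629547920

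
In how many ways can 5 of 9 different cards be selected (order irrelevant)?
C(9,5) = 9!/(5!×4!) = 126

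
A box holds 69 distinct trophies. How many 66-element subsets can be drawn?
C(69,66) = 69!/(66!×3!) = 52394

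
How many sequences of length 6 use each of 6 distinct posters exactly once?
6! = 720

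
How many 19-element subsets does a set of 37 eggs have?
C(37,19) = 37!/(19!×18!) = 17672631900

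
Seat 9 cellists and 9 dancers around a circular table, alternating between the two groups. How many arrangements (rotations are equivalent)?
Fix one of the cellists: (9-1)! ways for the remaining cellists, × 9! ways for the dancers = 40320 × 362880 = 14631321600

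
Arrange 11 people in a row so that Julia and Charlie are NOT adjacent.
Total - adjacent = 11! - (11-1)!×2 = 39916800 - 7257600 = 32659200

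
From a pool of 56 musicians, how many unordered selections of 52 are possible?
C(56,52) = 56!/(52!×4!) = 367290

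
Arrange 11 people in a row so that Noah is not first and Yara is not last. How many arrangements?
By inclusion-exclusion: 11! - 2×(11-1)! + (11-2)! = 39916800 - 7257600 + 362880 = 33022080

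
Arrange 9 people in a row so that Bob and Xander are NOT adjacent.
Total - adjacent = 9! - (9-1)!×2 = 362880 - 80640 = 282240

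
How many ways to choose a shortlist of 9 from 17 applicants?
C(17,9) = 17!/(9!×8!) = 24310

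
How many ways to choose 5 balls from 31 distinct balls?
C(31,5) = 31!/(5!×26!) = 169911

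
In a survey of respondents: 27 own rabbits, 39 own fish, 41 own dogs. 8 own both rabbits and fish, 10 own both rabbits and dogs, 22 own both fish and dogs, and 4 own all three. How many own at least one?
|A∪B∪C| = 27+39+41-8-10-22+4 = 71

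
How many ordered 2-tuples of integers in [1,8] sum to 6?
Coefficient of x^6 in (x + x² + ... + x^8)^2. By inclusion-exclusion on dice exceeding 8: Σ_j (-1)^j C(2,j)·C(6-1-8j, 1) = C(2,0)·C(5,1) = 1·5 = 5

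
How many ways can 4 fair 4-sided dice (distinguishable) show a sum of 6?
Coefficient of x^6 in (x + x² + ... + x^4)^4. By inclusion-exclusion on dice exceeding 4: Σ_j (-1)^j C(4,j)·C(6-1-4j, 3) = C(4,0)·C(5,3) = 1·10 = 10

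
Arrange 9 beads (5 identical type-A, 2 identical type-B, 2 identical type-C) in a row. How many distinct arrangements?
9! / (5! × 2! × 2!) = 756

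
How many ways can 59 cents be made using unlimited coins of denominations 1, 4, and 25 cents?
Coefficient of x^59 in 1/(1-x^1) · 1/(1-x^4) · 1/(1-x^25). Case on j = number of 25-cent coins (j = 0..2); remainder r = 59 - 25j is made from {1,4} in ⌊r/4⌋+1 ways. r = 59, 34, 9 → 15 + 9 + 3 = 27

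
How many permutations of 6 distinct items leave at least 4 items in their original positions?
Exactly j fixed points: C(6,j)·!(6-j); sum over j ≥ 4 (derangement numbers via !m = (m-1)·(!(m-1) + !(m-2)): !0..!2 = 1, 0, 1). Σ_{j=4}^{6} C(6,j)·!(6-j) = C(6,4)·!2 + C(6,5)·!1 + C(6,6)·!0 = 15·1 + 6·0 + 1·1 = 16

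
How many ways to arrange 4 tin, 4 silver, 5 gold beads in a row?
13! / (4! × 4! × 5!) = 90090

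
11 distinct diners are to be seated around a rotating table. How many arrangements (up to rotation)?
Circular: fix one position, arrange the rest. (11-1)! = 3628800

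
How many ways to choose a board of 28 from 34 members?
C(34,28) = 34!/(28!×6!) = 1344904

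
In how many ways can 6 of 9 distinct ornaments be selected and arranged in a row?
P(9,6) = 9!/(9-6)! = 60480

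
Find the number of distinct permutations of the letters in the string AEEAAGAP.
8! / (2! × 1! × 1! × 4!) = 840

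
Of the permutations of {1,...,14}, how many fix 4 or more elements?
Exactly j fixed points: C(14,j)·!(14-j); sum over j ≥ 4 (derangement numbers via !m = (m-1)·(!(m-1) + !(m-2)): !0..!10 = 1, 0, 1, 2, 9, 44, 265, 1854, 14833, 133496, 1334961). Σ_{j=4}^{14} C(14,j)·!(14-j) = C(14,4)·!10 + C(14,5)·!9 + C(14,6)·!8 + C(14,7)·!7 + C(14,8)·!6 + C(14,9)·!5 + C(14,10)·!4 + C(14,11)·!3 + C(14,12)·!2 + C(14,13)·!1 + C(14,14)·!0 = 1001·1334961 + 2002·133496 + 3003·14833 + 3432·1854 + 3003·265 + 2002·44 + 1001·9 + 364·2 + 91·1 + 14·0 + 1·1 = 1655355092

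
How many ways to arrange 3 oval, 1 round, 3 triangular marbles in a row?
7! / (3! × 1! × 3!) = 140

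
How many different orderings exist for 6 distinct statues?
6! = 720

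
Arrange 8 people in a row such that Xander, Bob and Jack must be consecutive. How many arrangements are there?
Treat the 3 as one block: (8-3+1)! × 3! = 720 × 6 = 4320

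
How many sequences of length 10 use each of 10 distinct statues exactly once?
10! = 3628800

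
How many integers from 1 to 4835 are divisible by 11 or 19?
⌊4835/11⌋ + ⌊4835/19⌋ - ⌊4835/209⌋ = 439 + 254 - 23 = 670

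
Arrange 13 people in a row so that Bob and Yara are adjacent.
Treat as block: (13-1)! × 2! = 479001600 × 2 = 958003200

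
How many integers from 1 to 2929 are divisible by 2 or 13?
⌊2929/2⌋ + ⌊2929/13⌋ - ⌊2929/26⌋ = 1464 + 225 - 112 = 1577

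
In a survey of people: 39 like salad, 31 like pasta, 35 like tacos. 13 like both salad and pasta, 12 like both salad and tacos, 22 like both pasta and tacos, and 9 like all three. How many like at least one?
|A∪B∪C| = 39+31+35-13-12-22+9 = 67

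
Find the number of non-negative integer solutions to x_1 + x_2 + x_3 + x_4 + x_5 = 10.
C(10+5-1, 5-1) = C(14, 4) = 1001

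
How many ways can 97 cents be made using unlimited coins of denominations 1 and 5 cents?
Coefficient of x^97 in 1/(1-x^1) · 1/(1-x^5). Use j coins of 5 for j = 0..⌊97/5⌋ = 19, the rest in 1s: 19 + 1 = 20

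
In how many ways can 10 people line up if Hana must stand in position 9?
Fix one position: (10-1)! = 362880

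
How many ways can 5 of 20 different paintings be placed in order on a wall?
P(20,5) = 20!/(20-5)! = 1860480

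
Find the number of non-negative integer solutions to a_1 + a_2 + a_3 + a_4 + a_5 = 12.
C(12+5-1, 5-1) = C(16, 4) = 1820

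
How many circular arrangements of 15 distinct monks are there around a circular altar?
Circular: fix one position, arrange the rest. (15-1)! = 87178291200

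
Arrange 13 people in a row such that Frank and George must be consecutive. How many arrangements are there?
Treat the 2 as one block: (13-2+1)! × 2! = 479001600 × 2 = 958003200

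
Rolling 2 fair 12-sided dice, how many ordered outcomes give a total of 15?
Coefficient of x^15 in (x + x² + ... + x^12)^2. By inclusion-exclusion on dice exceeding 12: Σ_j (-1)^j C(2,j)·C(15-1-12j, 1) = C(2,0)·C(14,1) - C(2,1)·C(2,1) = 1·14 - 2·2 = 10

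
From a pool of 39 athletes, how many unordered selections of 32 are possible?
C(39,32) = 39!/(32!×7!) = 15380937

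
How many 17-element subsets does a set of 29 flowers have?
C(29,17) = 29!/(17!×12!) = 51895935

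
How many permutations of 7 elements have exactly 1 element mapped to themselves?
Choose the 1 fixed point C(7,1) = 7, derange the rest: !6 = Σ_{j=0}^{6} (-1)^j·6!/j! = 720 - 720 + 360 - 120 + 30 - 6 + 1 = 265. Product = 7 × 265 = 1855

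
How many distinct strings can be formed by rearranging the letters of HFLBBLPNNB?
10! / (1! × 3! × 1! × 1! × 2! × 2!) = 151200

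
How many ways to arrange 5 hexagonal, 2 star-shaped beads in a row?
7! / (5! × 2!) = 21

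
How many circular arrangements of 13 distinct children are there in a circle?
Circular: fix one position, arrange the rest. (13-1)! = 479001600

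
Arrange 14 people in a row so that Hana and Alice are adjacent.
Treat as block: (14-1)! × 2! = 6227020800 × 2 = 12454041600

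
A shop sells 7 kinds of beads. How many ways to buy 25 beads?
C(25+7-1, 7-1) = C(31, 6) = 736281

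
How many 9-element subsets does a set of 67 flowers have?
C(67,9) = 67!/(9!×58!) = 42757703560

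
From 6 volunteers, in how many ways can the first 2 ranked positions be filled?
P(6,2) = 6!/(6-2)! = 30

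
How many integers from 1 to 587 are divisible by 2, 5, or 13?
⌊587/2⌋+⌊587/5⌋+⌊587/13⌋ - ⌊587/10⌋-⌊587/26⌋-⌊587/65⌋ + ⌊587/130⌋ = 293+117+45 - 58-22-9 + 4 = 370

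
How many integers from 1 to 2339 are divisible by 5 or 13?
⌊2339/5⌋ + ⌊2339/13⌋ - ⌊2339/65⌋ = 467 + 179 - 35 = 611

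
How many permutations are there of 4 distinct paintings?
4! = 24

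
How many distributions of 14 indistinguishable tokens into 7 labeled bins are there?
C(14+7-1, 7-1) = C(20, 6) = 38760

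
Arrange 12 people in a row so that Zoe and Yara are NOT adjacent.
Total - adjacent = 12! - (12-1)!×2 = 479001600 - 79833600 = 399168000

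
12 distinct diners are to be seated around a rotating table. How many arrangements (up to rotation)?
Circular: fix one position, arrange the rest. (12-1)! = 39916800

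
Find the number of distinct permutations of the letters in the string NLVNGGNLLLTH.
12! / (3! × 1! × 1! × 1! × 4! × 2!) = 1663200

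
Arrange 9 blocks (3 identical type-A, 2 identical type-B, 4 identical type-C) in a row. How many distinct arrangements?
9! / (3! × 2! × 4!) = 1260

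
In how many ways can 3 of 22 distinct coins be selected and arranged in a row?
P(22,3) = 22!/(22-3)! = 9240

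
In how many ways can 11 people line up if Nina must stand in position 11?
Fix one position: (11-1)! = 3628800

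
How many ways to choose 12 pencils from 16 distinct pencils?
C(16,12) = 16!/(12!×4!) = 1820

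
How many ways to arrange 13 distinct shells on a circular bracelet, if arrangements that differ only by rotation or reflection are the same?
(13-1)!/2 = 479001600/2 = 239500800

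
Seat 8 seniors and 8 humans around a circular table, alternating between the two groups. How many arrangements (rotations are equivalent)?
Fix one of the seniors: (8-1)! ways for the remaining seniors, × 8! ways for the humans = 5040 × 40320 = 203212800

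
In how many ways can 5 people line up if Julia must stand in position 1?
Fix one position: (5-1)! = 24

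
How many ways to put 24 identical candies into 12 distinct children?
C(24+12-1, 12-1) = C(35, 11) = 417225900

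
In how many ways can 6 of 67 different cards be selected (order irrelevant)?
C(67,6) = 67!/(6!×61!) = 99795696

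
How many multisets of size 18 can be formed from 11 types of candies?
C(18+11-1, 11-1) = C(28, 10) = 13123110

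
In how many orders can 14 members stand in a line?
14! = 87178291200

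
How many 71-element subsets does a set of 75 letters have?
C(75,71) = 75!/(71!×4!) = 1215450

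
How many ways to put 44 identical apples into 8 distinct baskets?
C(44+8-1, 8-1) = C(51, 7) = 115775100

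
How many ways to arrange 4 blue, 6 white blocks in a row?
10! / (4! × 6!) = 210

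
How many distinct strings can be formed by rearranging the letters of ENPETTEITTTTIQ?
14! / (1! × 3! × 1! × 6! × 1! × 2!) = 10090080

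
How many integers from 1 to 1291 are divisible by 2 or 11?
⌊1291/2⌋ + ⌊1291/11⌋ - ⌊1291/22⌋ = 645 + 117 - 58 = 704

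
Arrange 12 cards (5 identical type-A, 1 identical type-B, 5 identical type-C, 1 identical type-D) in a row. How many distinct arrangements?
12! / (5! × 1! × 5! × 1!) = 33264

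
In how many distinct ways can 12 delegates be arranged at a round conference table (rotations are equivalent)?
Circular: fix one position, arrange the rest. (12-1)! = 39916800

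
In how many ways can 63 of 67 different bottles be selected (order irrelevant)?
C(67,63) = 67!/(63!×4!) = 766480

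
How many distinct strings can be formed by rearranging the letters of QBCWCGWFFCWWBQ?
14! / (2! × 1! × 3! × 2! × 2! × 4!) = 75675600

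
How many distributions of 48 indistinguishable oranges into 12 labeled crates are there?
C(48+12-1, 12-1) = C(59, 11) = 279871768995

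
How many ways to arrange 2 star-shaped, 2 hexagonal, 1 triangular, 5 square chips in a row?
10! / (2! × 2! × 1! × 5!) = 7560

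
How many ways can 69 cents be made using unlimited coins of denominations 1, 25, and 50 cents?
Coefficient of x^69 in 1/(1-x^1) · 1/(1-x^25) · 1/(1-x^50). Case on j = number of 50-cent coins (j = 0..1); remainder r = 69 - 50j is made from {1,25} in ⌊r/25⌋+1 ways. r = 69, 19 → 3 + 1 = 4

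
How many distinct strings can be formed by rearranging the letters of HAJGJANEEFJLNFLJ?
16! / (4! × 1! × 2! × 2! × 2! × 2! × 1! × 2!) = 27243216000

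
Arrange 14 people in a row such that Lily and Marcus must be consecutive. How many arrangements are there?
Treat the 2 as one block: (14-2+1)! × 2! = 6227020800 × 2 = 12454041600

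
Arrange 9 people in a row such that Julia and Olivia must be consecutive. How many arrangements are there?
Treat the 2 as one block: (9-2+1)! × 2! = 40320 × 2 = 80640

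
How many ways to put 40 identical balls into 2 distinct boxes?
C(40+2-1, 2-1) = C(41, 1) = 41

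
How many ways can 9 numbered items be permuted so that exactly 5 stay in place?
Choose the 5 fixed points C(9,5) = 126, derange the rest: !4 = Σ_{j=0}^{4} (-1)^j·4!/j! = 24 - 24 + 12 - 4 + 1 = 9. Product = 126 × 9 = 1134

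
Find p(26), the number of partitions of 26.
Pentagonal recurrence p(n) = p(n-1) + p(n-2) - p(n-5) - p(n-7) + p(n-12) + p(n-15) - ... gives p(0..25) = 1, 1, 2, 3, 5, 7, 11, 15, 22, 30, 42, 56, 77, 101, 135, 176, 231, 297, 385, 490, 627, 792, 1002, 1255, 1575, 1958. p(26) = p(25) + p(24) - p(21) - p(19) + p(14) + p(11) - p(4) - p(0) = 1958 + 1575 - 792 - 490 + 135 + 56 - 5 - 1 = 2436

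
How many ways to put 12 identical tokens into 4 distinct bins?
C(12+4-1, 4-1) = C(15, 3) = 455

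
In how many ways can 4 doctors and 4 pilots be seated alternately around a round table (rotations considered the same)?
Fix one of the doctors: (4-1)! ways for the remaining doctors, × 4! ways for the pilots = 6 × 24 = 144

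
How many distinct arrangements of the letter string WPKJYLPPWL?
10! / (2! × 2! × 3! × 1! × 1! × 1!) = 151200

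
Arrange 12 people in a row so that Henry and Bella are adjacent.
Treat as block: (12-1)! × 2! = 39916800 × 2 = 79833600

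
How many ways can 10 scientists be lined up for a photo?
10! = 3628800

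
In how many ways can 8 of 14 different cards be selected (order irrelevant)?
C(14,8) = 14!/(8!×6!) = 3003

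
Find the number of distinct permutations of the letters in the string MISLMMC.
7! / (1! × 1! × 1! × 3! × 1!) = 840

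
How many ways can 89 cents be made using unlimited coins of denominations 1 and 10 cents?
Coefficient of x^89 in 1/(1-x^1) · 1/(1-x^10). Use j coins of 10 for j = 0..⌊89/10⌋ = 8, the rest in 1s: 8 + 1 = 9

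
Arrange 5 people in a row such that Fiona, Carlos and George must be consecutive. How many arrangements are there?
Treat the 3 as one block: (5-3+1)! × 3! = 6 × 6 = 36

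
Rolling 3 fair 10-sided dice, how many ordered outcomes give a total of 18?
Coefficient of x^18 in (x + x² + ... + x^10)^3. By inclusion-exclusion on dice exceeding 10: Σ_j (-1)^j C(3,j)·C(18-1-10j, 2) = C(3,0)·C(17,2) - C(3,1)·C(7,2) = 1·136 - 3·21 = 73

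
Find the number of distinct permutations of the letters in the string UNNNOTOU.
8! / (3! × 1! × 2! × 2!) = 1680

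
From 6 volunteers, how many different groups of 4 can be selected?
C(6,4) = 6!/(4!×2!) = 15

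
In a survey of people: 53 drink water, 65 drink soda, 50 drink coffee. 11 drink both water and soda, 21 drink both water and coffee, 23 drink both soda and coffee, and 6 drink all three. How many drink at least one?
|A∪B∪C| = 53+65+50-11-21-23+6 = 119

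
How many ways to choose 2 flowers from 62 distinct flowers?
C(62,2) = 62!/(2!×60!) = 1891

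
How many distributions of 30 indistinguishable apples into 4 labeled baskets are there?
C(30+4-1, 4-1) = C(33, 3) = 5456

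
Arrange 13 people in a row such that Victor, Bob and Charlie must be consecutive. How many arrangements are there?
Treat the 3 as one block: (13-3+1)! × 3! = 39916800 × 6 = 239500800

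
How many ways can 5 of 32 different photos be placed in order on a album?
P(32,5) = 32!/(32-5)! = 24165120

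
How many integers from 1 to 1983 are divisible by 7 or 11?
⌊1983/7⌋ + ⌊1983/11⌋ - ⌊1983/77⌋ = 283 + 180 - 25 = 438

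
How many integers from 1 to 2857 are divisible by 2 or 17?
⌊2857/2⌋ + ⌊2857/17⌋ - ⌊2857/34⌋ = 1428 + 168 - 84 = 1512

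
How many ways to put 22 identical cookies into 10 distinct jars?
C(22+10-1, 10-1) = C(31, 9) = 20160075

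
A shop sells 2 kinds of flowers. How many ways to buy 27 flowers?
C(27+2-1, 2-1) = C(28, 1) = 28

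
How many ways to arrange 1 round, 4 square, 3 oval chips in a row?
8! / (1! × 4! × 3!) = 280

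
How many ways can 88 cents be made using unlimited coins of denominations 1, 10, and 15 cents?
Coefficient of x^88 in 1/(1-x^1) · 1/(1-x^10) · 1/(1-x^15). Case on j = number of 15-cent coins (j = 0..5); remainder r = 88 - 15j is made from {1,10} in ⌊r/10⌋+1 ways. r = 88, 73, 58, 43, 28, 13 → 9 + 8 + 6 + 5 + 3 + 2 = 33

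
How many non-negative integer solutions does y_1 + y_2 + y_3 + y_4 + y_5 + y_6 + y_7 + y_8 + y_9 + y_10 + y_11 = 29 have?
C(29+11-1, 11-1) = C(39, 10) = 635745396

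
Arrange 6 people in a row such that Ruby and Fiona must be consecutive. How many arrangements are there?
Treat the 2 as one block: (6-2+1)! × 2! = 120 × 2 = 240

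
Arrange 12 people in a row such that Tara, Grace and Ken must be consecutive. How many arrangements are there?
Treat the 3 as one block: (12-3+1)! × 3! = 3628800 × 6 = 21772800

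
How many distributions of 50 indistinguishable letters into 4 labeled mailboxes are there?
C(50+4-1, 4-1) = C(53, 3) = 23426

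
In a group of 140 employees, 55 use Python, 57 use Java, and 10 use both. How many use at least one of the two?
|A∪B| = |A| + |B| - |A∩B| = 55 + 57 - 10 = 102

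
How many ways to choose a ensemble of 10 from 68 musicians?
C(68,10) = 68!/(10!×58!) = 290752384208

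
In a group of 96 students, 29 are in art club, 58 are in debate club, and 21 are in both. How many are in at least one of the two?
|A∪B| = |A| + |B| - |A∩B| = 29 + 58 - 21 = 66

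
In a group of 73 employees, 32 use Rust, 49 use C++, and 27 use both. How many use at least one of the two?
|A∪B| = |A| + |B| - |A∩B| = 32 + 49 - 27 = 54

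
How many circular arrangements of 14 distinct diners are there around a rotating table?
Circular: fix one position, arrange the rest. (14-1)! = 6227020800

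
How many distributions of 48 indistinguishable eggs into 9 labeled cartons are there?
C(48+9-1, 9-1) = C(56, 8) = 1420494075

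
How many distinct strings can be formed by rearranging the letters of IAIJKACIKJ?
10! / (2! × 2! × 1! × 2! × 3!) = 75600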